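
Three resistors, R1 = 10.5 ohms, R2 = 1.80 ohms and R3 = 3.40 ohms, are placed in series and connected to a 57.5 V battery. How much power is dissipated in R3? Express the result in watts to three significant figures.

45.6 W

Series elements share the same current, so find I first, then use P = I²R.
R_total = 10.5 + 1.80 + 3.40 = 15.70 Ω
I = V / R_total = 57.5 / 15.70 = 3.662 A
P_R3 = I² × R3 = (3.662)² × 3.40 = 45.61 W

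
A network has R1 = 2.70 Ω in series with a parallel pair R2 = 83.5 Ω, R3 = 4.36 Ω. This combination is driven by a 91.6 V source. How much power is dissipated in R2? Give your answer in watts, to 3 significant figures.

36.8 W

Replace R2 and R3 with their parallel equivalent so the circuit becomes R1 in series with R_p.
R_p = (83.5×4.36)/(83.5+4.36) = 4.144 Ω
R_total = 2.70 + 4.144 = 6.844 Ω
I = V / R_total = 91.6 / 6.844 = 13.38 A
Voltage across the parallel pair: V_p = I × R_p = 13.38 × 4.144 = 55.46 V
R2 is across V_p, so use P = V²/R for that branch.
P_R2 = (55.46)² / 83.5 = 36.84 W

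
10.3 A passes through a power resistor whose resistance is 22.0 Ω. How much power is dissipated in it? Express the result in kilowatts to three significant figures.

With I and R stated, P = I²R applies in one step.
P = (10.30 A)² × 22.0 Ω = 2334 W

2.33 kW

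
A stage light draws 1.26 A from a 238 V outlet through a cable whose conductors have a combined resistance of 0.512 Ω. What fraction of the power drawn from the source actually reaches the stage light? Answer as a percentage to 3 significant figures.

The cable carries the full 1.26 A.
P_line = I² R_line = (1.260)² × 0.512 = 0.8129 W
P_source = V I = 238 × 1.260 = 299.9 W; P_load = 299.1 W
η = P_load / P_source = 299.1 / 299.9 = 0.9973

99.7 %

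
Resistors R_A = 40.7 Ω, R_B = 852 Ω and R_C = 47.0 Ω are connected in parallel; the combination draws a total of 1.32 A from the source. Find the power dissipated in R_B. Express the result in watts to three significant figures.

Only the total current is stated, so first find the parallel equivalent to get the voltage across the combination.
1/R_eq = 1/40.7 + 1/852 + 1/47.0 ⇒ R_eq = 21.27 Ω
V = I_total × R_eq = 1.320 × 21.27 = 28.07 V
P_R_B = V² / R_B = (28.07)² / 852 = 0.9250 W

0.925 W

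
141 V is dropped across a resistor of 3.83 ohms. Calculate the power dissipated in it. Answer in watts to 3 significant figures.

5190 W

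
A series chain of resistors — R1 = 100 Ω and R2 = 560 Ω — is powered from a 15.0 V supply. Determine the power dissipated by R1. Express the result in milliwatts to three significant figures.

Series elements share the same current, so find I first, then use P = I²R.
R_total = 100 + 560 = 660.0 Ω
I = V / R_total = 15.0 / 660.0 = 0.02273 A
P_R1 = I² × R1 = (0.02273)² × 100 = 0.05165 W

51.7 mW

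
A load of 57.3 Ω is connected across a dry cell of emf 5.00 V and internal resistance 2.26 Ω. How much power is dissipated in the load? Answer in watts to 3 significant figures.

0.404 W

Find the circuit current first, then P = I²R for the load (series elements share I).
I = ε / (r + R) = 5.00 / (2.26 + 57.3) = 0.08395 A
P_load = I² R = (0.08395)² × 57.3 = 0.4038 W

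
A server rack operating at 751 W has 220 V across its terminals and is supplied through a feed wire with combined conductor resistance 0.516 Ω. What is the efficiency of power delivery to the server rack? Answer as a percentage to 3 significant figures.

I = P / V = 751 / 220 = 3.414 A through the feed wire.
P_line = I² R_line = (3.414)² × 0.516 = 6.013 W
P_source = P_load + P_line = 751.0 + 6.013 = 757.0 W
η = P_load / P_source = 751.0 / 757.0 = 0.9921

99.2 %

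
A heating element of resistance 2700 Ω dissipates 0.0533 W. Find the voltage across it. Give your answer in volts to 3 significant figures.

From P = V I = I²R = V²/R, with the two given quantities we get V = √(P R).
V = √(0.0533 × 2700) = 12.00 V

12.0 V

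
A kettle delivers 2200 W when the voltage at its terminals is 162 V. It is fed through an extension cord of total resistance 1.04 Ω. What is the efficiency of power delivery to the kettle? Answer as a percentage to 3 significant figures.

I = P / V = 2200 / 162 = 13.58 A through the extension cord.
P_line = I² R_line = (13.58)² × 1.04 = 191.8 W
P_source = P_load + P_line = 2200 + 191.8 = 2392 W
η = P_load / P_source = 2200 / 2392 = 0.9198

92.0 %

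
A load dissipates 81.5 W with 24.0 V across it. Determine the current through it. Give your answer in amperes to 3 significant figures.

Rearranging the power relation for the two known quantities gives I = P / V.
I = 81.5 / 24.0 = 3.396 A

3.40 A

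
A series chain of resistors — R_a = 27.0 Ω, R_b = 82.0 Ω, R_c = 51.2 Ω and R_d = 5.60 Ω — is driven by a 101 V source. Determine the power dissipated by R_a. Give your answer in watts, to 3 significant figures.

Since the resistors are in series they all carry the loop current I = V/R_total; the power in any one is I²R.
R_total = 27.0 + 82.0 + 51.2 + 5.60 = 165.8 Ω
I = V / R_total = 101 / 165.8 = 0.6092 A
P_R_a = I² × R_a = (0.6092)² × 27.0 = 10.02 W

10.0 W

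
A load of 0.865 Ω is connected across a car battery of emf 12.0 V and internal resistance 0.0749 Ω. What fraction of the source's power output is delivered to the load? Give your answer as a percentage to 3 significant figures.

92.0 %

The source delivers εI, of which I²R reaches the load and I²r is lost; since I is common, η = R/(R+r).
η = R / (R + r) = 0.865 / (0.865 + 0.0749) = 0.9203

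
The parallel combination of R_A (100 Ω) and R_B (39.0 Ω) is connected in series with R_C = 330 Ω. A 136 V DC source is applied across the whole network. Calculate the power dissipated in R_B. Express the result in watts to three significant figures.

Collapse the R_A‖R_B pair into one equivalent R_p; then R_p and R_C form a series string.
R_p = (100×39.0)/(100+39.0) = 28.06 Ω
R_total = R_p + 330 = 28.06 + 330 = 358.1 Ω
I = V / R_total = 136 / 358.1 = 0.3798 A
Voltage across the parallel pair: V_p = I × R_p = 0.3798 × 28.06 = 10.66 V
R_B has V_p across it, so P = V_p²/R_B.
P_R_B = (10.66)² / 39.0 = 2.912 W

2.91 W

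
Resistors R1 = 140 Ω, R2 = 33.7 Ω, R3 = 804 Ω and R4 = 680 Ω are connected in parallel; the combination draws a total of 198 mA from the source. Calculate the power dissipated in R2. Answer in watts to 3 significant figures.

We need the common branch voltage; get it from I_total × R_eq, then P = V²/R for the branch.
1/R_eq = 1/140 + 1/33.7 + 1/804 + 1/680 ⇒ R_eq = 25.30 Ω
V = I_total × R_eq = 0.1980 × 25.30 = 5.009 V
P_R2 = V² / R2 = (5.009)² / 33.7 = 0.7444 W

0.744 W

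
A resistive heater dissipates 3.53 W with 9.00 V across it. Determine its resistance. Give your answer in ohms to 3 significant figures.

22.9 Ω

Inverting the appropriate power form: R = V² / P.
R = (9.00)² / 3.53 = 22.95 Ω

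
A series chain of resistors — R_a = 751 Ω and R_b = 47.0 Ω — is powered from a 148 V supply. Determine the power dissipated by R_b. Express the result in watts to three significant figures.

1.62 W

In a series string the same current flows through every resistor — find that current, then P = I²R for the one we want.
R_total = 751 + 47.0 = 798.0 Ω
I = V / R_total = 148 / 798.0 = 0.1855 A
P_R_b = I² × R_b = (0.1855)² × 47.0 = 1.617 W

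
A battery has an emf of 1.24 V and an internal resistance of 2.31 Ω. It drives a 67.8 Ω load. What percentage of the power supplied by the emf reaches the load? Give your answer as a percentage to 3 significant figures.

96.7 %

η = P_load/(P_load+P_int) = I²R/(I²R+I²r) = R/(R+r) — the I² cancels for series elements.
η = R / (R + r) = 67.8 / (67.8 + 2.31) = 0.9671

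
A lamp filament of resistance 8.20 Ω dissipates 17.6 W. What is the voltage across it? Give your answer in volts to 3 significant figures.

Inverting the appropriate power form: V = √(P R).
V = √(17.6 × 8.20) = 12.01 V

12.0 V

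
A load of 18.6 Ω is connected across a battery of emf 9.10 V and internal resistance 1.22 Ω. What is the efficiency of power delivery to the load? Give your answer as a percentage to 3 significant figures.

The source delivers εI, of which I²R reaches the load and I²r is lost; since I is common, η = R/(R+r).
η = R / (R + r) = 18.6 / (18.6 + 1.22) = 0.9384

93.8 %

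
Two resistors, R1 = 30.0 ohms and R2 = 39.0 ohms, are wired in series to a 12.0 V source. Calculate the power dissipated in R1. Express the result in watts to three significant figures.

Every series element carries the same I. Get I from the total resistance, then P = I² × R1.
R_total = 30.0 + 39.0 = 69.00 Ω
I = V / R_total = 12.0 / 69.00 = 0.1739 A
P_R1 = I² × R1 = (0.1739)² × 30.0 = 0.9074 W

0.907 W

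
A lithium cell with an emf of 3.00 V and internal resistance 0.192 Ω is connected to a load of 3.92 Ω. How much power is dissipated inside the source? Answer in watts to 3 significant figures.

The source's internal resistance is just another series element carrying I; its dissipation is I²r.
I = ε / (r + R) = 3.00 / (0.192 + 3.92) = 0.7296 A
P_int = I² r = (0.7296)² × 0.192 = 0.1022 W

0.102 W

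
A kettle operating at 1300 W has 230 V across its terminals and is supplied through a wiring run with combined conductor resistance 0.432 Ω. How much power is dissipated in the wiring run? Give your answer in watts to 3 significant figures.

13.8 W

The wiring run is a series resistance carrying the load current; its dissipation is I²R_line.
I = P / V = 1300 / 230 = 5.652 A through the wiring run.
P_line = I² R_line = (5.652)² × 0.432 = 13.80 W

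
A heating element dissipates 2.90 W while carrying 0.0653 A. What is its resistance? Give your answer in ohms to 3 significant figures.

Inverting the appropriate power form: R = P / I².
R = 2.90 / (0.06530)² = 680.1 Ω

680 Ω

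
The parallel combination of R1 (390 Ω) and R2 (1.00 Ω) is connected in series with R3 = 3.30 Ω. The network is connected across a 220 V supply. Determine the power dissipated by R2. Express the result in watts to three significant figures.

Collapse the R1‖R2 pair into one equivalent R_p; then R_p and R3 form a series string.
R_p = (390×1.00)/(390+1.00) = 0.9974 Ω
R_total = R_p + 3.30 = 0.9974 + 3.30 = 4.297 Ω
I = V / R_total = 220 / 4.297 = 51.19 A
Voltage across the parallel pair: V_p = I × R_p = 51.19 × 0.9974 = 51.06 V
Use P = V²/R for R2 with V = V_p.
P_R2 = (51.06)² / 1.00 = 2607 W

2610 W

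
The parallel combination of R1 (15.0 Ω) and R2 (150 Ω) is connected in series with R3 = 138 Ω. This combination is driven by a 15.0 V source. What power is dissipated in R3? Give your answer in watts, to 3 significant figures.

1.35 W

First find R_p for the parallel pair, then treat R_p + R3 as a series loop.
R_p = (15.0×150)/(15.0+150) = 13.64 Ω
R_total = R_p + 138 = 13.64 + 138 = 151.6 Ω
I = V / R_total = 15.0 / 151.6 = 0.09892 A
R3 carries the full series current, so P = I²R.
P_R3 = (0.09892)² × 138 = 1.350 W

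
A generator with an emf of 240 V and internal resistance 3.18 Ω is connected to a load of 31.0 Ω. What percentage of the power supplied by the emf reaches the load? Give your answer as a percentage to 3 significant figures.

90.7 %

η = P_load/(P_load+P_int) = I²R/(I²R+I²r) = R/(R+r) — the I² cancels for series elements.
η = R / (R + r) = 31.0 / (31.0 + 3.18) = 0.9070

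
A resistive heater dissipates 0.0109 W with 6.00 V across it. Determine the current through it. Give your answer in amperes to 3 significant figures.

0.00182 A

Rearranging the power relation for the two known quantities gives I = P / V.
I = 0.0109 / 6.00 = 0.001817 A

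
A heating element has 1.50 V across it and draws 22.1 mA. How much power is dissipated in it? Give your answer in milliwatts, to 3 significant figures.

With V and I both given, power follows immediately from P = V I.
P = 1.50 V × 0.02210 A = 0.03315 W

33.1 mW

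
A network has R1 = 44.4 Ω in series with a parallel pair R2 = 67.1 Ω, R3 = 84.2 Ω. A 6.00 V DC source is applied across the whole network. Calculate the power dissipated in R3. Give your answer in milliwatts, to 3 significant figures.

Reduce the parallel pair to R_p first; the network is then a simple series string.
R_p = (67.1×84.2)/(67.1+84.2) = 37.34 Ω
R_total = 44.4 + 37.34 = 81.74 Ω
I = V / R_total = 6.00 / 81.74 = 0.07340 A
Voltage across the parallel pair: V_p = I × R_p = 0.07340 × 37.34 = 2.741 V
With V_p across R3, its power is V_p²/R3.
P_R3 = (2.741)² / 84.2 = 0.08923 W

89.2 mW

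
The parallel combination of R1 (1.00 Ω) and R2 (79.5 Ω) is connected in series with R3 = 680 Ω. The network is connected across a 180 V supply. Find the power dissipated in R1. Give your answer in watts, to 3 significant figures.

First find R_p for the parallel pair, then treat R_p + R3 as a series loop.
R_p = (1.00×79.5)/(1.00+79.5) = 0.9876 Ω
R_total = R_p + 680 = 0.9876 + 680 = 681.0 Ω
I = V / R_total = 180 / 681.0 = 0.2643 A
Voltage across the parallel pair: V_p = I × R_p = 0.2643 × 0.9876 = 0.2610 V
R1 has V_p across it, so P = V_p²/R1.
P_R1 = (0.2610)² / 1.00 = 0.06814 W

0.0681 W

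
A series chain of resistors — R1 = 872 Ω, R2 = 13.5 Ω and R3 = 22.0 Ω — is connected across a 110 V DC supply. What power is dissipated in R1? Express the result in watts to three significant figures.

Every series element carries the same I. Get I from the total resistance, then P = I² × R1.
R_total = 872 + 13.5 + 22.0 = 907.5 Ω
I = V / R_total = 110 / 907.5 = 0.1212 A
P_R1 = I² × R1 = (0.1212)² × 872 = 12.81 W

12.8 W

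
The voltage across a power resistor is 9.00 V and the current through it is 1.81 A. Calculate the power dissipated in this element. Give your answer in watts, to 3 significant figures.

16.3 W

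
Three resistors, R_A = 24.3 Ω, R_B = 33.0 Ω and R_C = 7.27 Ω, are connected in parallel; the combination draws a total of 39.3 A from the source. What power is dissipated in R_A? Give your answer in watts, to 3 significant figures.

1450 W

We need the common branch voltage; get it from I_total × R_eq, then P = V²/R for the branch.
1/R_eq = 1/24.3 + 1/33.0 + 1/7.27 ⇒ R_eq = 4.785 Ω
V = I_total × R_eq = 39.30 × 4.785 = 188.0 V
P_R_A = V² / R_A = (188.0)² / 24.3 = 1455 W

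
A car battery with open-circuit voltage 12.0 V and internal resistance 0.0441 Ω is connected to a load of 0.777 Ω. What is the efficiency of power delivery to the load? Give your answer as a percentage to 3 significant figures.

The source delivers εI, of which I²R reaches the load and I²r is lost; since I is common, η = R/(R+r).
η = R / (R + r) = 0.777 / (0.777 + 0.0441) = 0.9463

94.6 %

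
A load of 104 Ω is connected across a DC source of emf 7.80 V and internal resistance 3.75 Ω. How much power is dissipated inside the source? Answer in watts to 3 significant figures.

The source's internal resistance is just another series element carrying I; its dissipation is I²r.
I = ε / (r + R) = 7.80 / (3.75 + 104) = 0.07239 A
P_int = I² r = (0.07239)² × 3.75 = 0.01965 W

0.0197 W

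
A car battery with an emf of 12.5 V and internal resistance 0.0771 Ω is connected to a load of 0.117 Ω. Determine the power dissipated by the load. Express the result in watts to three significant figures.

485 W

With r and R in series, I = ε/(r+R); the load dissipates I²R.
I = ε / (r + R) = 12.5 / (0.0771 + 0.117) = 64.40 A
P_load = I² R = (64.40)² × 0.117 = 485.2 W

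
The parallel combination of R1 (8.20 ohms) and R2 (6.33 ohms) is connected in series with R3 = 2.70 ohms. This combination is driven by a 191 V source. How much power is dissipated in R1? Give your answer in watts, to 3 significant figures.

1440 W

Combine R1 and R2 into their parallel equivalent first, reducing the network to two series resistors.
R_p = (8.20×6.33)/(8.20+6.33) = 3.572 Ω
R_total = R_p + 2.70 = 3.572 + 2.70 = 6.272 Ω
I = V / R_total = 191 / 6.272 = 30.45 A
Voltage across the parallel pair: V_p = I × R_p = 30.45 × 3.572 = 108.8 V
R1 has V_p across it, so P = V_p²/R1.
P_R1 = (108.8)² / 8.20 = 1443 W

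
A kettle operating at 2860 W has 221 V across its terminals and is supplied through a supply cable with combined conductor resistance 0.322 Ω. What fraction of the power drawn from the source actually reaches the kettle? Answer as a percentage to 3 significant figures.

I = P / V = 2860 / 221 = 12.94 A through the supply cable.
P_line = I² R_line = (12.94)² × 0.322 = 53.93 W
P_source = P_load + P_line = 2860 + 53.93 = 2914 W
η = P_load / P_source = 2860 / 2914 = 0.9815

98.1 %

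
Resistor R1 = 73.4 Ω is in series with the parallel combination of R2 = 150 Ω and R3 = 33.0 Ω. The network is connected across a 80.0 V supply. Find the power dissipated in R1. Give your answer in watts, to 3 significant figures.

46.6 W

Reduce the parallel pair to R_p first; the network is then a simple series string.
R_p = (150×33.0)/(150+33.0) = 27.05 Ω
R_total = 73.4 + 27.05 = 100.4 Ω
I = V / R_total = 80.0 / 100.4 = 0.7964 A
The full supply current passes through R1: P = I²R.
P_R1 = (0.7964)² × 73.4 = 46.56 W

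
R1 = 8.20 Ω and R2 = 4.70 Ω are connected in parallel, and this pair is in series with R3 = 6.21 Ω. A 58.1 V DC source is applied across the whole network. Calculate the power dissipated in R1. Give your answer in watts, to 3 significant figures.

43.4 W

Collapse the R1‖R2 pair into one equivalent R_p; then R_p and R3 form a series string.
R_p = (8.20×4.70)/(8.20+4.70) = 2.988 Ω
R_total = R_p + 6.21 = 2.988 + 6.21 = 9.198 Ω
I = V / R_total = 58.1 / 9.198 = 6.317 A
Voltage across the parallel pair: V_p = I × R_p = 6.317 × 2.988 = 18.87 V
Use P = V²/R for R1 with V = V_p.
P_R1 = (18.87)² / 8.20 = 43.43 W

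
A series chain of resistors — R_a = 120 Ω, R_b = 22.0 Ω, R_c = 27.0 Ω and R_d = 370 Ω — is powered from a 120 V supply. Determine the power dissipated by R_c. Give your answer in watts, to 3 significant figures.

1.34 W

Since the resistors are in series they all carry the loop current I = V/R_total; the power in any one is I²R.
R_total = 120 + 22.0 + 27.0 + 370 = 539.0 Ω
I = V / R_total = 120 / 539.0 = 0.2226 A
P_R_c = I² × R_c = (0.2226)² × 27.0 = 1.338 W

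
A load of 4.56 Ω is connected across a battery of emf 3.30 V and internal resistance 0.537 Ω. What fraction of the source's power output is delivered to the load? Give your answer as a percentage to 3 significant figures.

η = P_load/(P_load+P_int) = I²R/(I²R+I²r) = R/(R+r) — the I² cancels for series elements.
η = R / (R + r) = 4.56 / (4.56 + 0.537) = 0.8946

89.5 %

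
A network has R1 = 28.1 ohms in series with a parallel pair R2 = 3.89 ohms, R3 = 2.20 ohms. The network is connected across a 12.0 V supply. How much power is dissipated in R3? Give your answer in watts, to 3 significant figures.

0.148 W

Collapse R2‖R3 to a single equivalent, reducing the network to two series elements.
R_p = (3.89×2.20)/(3.89+2.20) = 1.405 Ω
R_total = 28.1 + 1.405 = 29.51 Ω
I = V / R_total = 12.0 / 29.51 = 0.4067 A
Voltage across the parallel pair: V_p = I × R_p = 0.4067 × 1.405 = 0.5715 V
R3 is across V_p, so use P = V²/R for that branch.
P_R3 = (0.5715)² / 2.20 = 0.1485 W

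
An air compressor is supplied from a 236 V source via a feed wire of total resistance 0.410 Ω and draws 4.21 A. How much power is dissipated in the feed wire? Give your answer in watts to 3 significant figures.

7.27 W

Only the current and the line resistance are needed for the I²R loss.
The feed wire carries the full 4.21 A.
P_line = I² R_line = (4.210)² × 0.410 = 7.267 W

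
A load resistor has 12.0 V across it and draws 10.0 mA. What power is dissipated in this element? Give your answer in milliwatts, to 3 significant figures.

120 mW

Both the voltage across and the current through the element are known, so P = V I applies directly.
P = 12.0 V × 0.01000 A = 0.1200 W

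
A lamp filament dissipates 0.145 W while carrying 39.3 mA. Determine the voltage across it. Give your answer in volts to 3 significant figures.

Inverting the appropriate power form: V = P / I.
V = 0.145 / 0.03930 = 3.690 V

3.69 V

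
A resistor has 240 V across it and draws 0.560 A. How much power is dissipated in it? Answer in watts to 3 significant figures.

134 W

V and I are known directly — P = V I, no intermediate step needed.
P = 240 V × 0.5600 A = 134.4 W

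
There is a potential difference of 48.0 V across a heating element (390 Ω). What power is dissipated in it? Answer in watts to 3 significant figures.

5.91 W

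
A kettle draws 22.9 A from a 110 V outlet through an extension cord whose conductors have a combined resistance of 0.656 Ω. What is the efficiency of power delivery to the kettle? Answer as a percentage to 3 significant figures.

The extension cord carries the full 22.9 A.
P_line = I² R_line = (22.90)² × 0.656 = 344.0 W
P_source = V I = 110 × 22.90 = 2519 W; P_load = 2175 W
η = P_load / P_source = 2175 / 2519 = 0.8634

86.3 %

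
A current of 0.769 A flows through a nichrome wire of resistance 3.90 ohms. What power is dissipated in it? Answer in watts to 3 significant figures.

With I and R stated, P = I²R applies in one step.
P = (0.7690 A)² × 3.90 Ω = 2.306 W

2.31 W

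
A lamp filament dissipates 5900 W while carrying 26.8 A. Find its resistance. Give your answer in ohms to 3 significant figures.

8.21 Ω

Inverting the appropriate power form: R = P / I².
R = 5900 / (26.80)² = 8.215 Ω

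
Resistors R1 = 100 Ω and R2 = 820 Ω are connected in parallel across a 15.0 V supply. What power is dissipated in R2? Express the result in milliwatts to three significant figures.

274 mW

Parallel branches share the same voltage; P = V²/R gives the branch power in one step.
P_R2 = V² / R2 = (15.0)² / 820 Ω = 0.2744 W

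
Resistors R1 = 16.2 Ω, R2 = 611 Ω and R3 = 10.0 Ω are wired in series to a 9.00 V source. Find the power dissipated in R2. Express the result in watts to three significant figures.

0.122 W

Every series element carries the same I. Get I from the total resistance, then P = I² × R2.
R_total = 16.2 + 611 + 10.0 = 637.2 Ω
I = V / R_total = 9.00 / 637.2 = 0.01412 A
P_R2 = I² × R2 = (0.01412)² × 611 = 0.1219 W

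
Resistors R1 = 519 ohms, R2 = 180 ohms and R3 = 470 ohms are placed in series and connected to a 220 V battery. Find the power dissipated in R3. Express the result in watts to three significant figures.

In a series string the same current flows through every resistor — find that current, then P = I²R for the one we want.
R_total = 519 + 180 + 470 = 1169 Ω
I = V / R_total = 220 / 1169 = 0.1882 A
P_R3 = I² × R3 = (0.1882)² × 470 = 16.65 W

16.6 W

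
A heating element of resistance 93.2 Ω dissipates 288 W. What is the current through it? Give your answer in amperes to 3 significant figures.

1.76 A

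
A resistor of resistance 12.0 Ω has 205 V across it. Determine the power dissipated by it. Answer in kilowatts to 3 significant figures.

3.50 kW

Voltage and resistance are given, so P = V²/R is the one-step route.
P = (205 V)² / 12.0 Ω = 3502 W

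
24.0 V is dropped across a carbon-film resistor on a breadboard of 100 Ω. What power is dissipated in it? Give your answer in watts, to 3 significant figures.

5.76 W

V and R are stated; P = V²/R avoids computing the current.
P = (24.0 V)² / 100 Ω = 5.760 W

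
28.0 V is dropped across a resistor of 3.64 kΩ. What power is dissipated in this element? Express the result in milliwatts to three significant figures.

215 mW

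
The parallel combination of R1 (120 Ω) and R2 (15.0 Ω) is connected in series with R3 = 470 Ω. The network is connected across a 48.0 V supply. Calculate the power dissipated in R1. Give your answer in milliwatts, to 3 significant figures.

Combine R1 and R2 into their parallel equivalent first, reducing the network to two series resistors.
R_p = (120×15.0)/(120+15.0) = 13.33 Ω
R_total = R_p + 470 = 13.33 + 470 = 483.3 Ω
I = V / R_total = 48.0 / 483.3 = 0.09931 A
Voltage across the parallel pair: V_p = I × R_p = 0.09931 × 13.33 = 1.324 V
Use P = V²/R for R1 with V = V_p.
P_R1 = (1.324)² / 120 = 0.01461 W

14.6 mW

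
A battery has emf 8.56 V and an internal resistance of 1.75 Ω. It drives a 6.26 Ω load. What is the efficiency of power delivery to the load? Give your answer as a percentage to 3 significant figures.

78.2 %

The source delivers εI, of which I²R reaches the load and I²r is lost; since I is common, η = R/(R+r).
η = R / (R + r) = 6.26 / (6.26 + 1.75) = 0.7815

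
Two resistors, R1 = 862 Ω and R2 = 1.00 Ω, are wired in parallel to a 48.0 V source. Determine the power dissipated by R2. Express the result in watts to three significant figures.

2300 W

Every branch has 48.0 V across it, so for R2 the power is simply V²/R.
P_R2 = V² / R2 = (48.0)² / 1.00 Ω = 2304 W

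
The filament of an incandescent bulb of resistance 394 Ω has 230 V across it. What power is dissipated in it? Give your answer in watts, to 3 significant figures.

134 W

V and R are stated; P = V²/R avoids computing the current.
P = (230 V)² / 394 Ω = 134.3 W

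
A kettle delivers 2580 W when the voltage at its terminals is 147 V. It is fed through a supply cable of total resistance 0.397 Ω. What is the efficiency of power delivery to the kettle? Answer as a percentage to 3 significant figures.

I = P / V = 2580 / 147 = 17.55 A through the supply cable.
P_line = I² R_line = (17.55)² × 0.397 = 122.3 W
P_source = P_load + P_line = 2580 + 122.3 = 2702 W
η = P_load / P_source = 2580 / 2702 = 0.9547

95.5 %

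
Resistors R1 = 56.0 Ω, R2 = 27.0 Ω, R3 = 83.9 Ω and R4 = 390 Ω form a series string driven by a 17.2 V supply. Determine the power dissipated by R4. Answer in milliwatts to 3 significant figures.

Since the resistors are in series they all carry the loop current I = V/R_total; the power in any one is I²R.
R_total = 56.0 + 27.0 + 83.9 + 390 = 556.9 Ω
I = V / R_total = 17.2 / 556.9 = 0.03089 A
P_R4 = I² × R4 = (0.03089)² × 390 = 0.3720 W

372 mW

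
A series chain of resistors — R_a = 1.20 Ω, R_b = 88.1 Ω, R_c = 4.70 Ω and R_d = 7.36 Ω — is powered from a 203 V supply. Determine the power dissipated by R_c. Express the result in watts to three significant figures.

18.9 W

The current is common to all series resistors; compute it, then apply P = I²R for the target.
R_total = 1.20 + 88.1 + 4.70 + 7.36 = 101.4 Ω
I = V / R_total = 203 / 101.4 = 2.003 A
P_R_c = I² × R_c = (2.003)² × 4.70 = 18.85 W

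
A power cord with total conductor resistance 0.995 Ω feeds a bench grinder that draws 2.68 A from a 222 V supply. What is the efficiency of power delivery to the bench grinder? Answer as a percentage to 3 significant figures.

98.8 %

The power cord carries the full 2.68 A.
P_line = I² R_line = (2.680)² × 0.995 = 7.146 W
P_source = V I = 222 × 2.680 = 595.0 W; P_load = 587.8 W
η = P_load / P_source = 587.8 / 595.0 = 0.9880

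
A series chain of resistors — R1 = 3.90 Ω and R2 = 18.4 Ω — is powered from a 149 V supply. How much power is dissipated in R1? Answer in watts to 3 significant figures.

174 W

Every series element carries the same I. Get I from the total resistance, then P = I² × R1.
R_total = 3.90 + 18.4 = 22.30 Ω
I = V / R_total = 149 / 22.30 = 6.682 A
P_R1 = I² × R1 = (6.682)² × 3.90 = 174.1 W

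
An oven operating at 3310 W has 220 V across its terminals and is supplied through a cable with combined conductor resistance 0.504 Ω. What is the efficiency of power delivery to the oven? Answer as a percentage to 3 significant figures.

I = P / V = 3310 / 220 = 15.05 A through the cable.
P_line = I² R_line = (15.05)² × 0.504 = 114.1 W
P_source = P_load + P_line = 3310 + 114.1 = 3424 W
η = P_load / P_source = 3310 / 3424 = 0.9667

96.7 %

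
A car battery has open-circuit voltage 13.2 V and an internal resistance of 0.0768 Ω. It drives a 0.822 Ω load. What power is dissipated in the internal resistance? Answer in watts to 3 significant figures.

16.6 W

r is in series with the load, so it carries the full circuit current — the loss in it is I²r.
I = ε / (r + R) = 13.2 / (0.0768 + 0.822) = 14.69 A
P_int = I² r = (14.69)² × 0.0768 = 16.56 W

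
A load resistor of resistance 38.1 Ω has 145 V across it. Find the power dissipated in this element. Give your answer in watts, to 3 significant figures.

552 W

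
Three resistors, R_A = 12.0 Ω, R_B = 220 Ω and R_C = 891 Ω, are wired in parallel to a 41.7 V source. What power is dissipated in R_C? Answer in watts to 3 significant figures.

1.95 W

Every branch has 41.7 V across it, so for R_C the power is simply V²/R.
P_R_C = V² / R_C = (41.7)² / 891 Ω = 1.952 W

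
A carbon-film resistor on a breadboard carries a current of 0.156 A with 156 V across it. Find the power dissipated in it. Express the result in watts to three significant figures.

24.3 W

V and I are known directly — P = V I, no intermediate step needed.
P = 156 V × 0.1560 A = 24.34 W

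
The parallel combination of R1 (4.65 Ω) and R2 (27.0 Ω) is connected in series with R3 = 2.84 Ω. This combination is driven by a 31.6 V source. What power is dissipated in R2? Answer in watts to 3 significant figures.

12.6 W

First find R_p for the parallel pair, then treat R_p + R3 as a series loop.
R_p = (4.65×27.0)/(4.65+27.0) = 3.967 Ω
R_total = R_p + 2.84 = 3.967 + 2.84 = 6.807 Ω
I = V / R_total = 31.6 / 6.807 = 4.642 A
Voltage across the parallel pair: V_p = I × R_p = 4.642 × 3.967 = 18.42 V
R2 has V_p across it, so P = V_p²/R2.
P_R2 = (18.42)² / 27.0 = 12.56 W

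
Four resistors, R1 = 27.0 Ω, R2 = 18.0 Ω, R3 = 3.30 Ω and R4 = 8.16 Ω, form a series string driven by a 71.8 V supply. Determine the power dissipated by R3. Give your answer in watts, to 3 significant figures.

In a series string the same current flows through every resistor — find that current, then P = I²R for the one we want.
R_total = 27.0 + 18.0 + 3.30 + 8.16 = 56.46 Ω
I = V / R_total = 71.8 / 56.46 = 1.272 A
P_R3 = I² × R3 = (1.272)² × 3.30 = 5.337 W

5.34 W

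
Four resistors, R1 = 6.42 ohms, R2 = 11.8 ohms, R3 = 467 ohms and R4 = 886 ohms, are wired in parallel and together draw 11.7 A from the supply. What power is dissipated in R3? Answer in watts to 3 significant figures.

Only the total current is stated, so first find the parallel equivalent to get the voltage across the combination.
1/R_eq = 1/6.42 + 1/11.8 + 1/467 + 1/886 ⇒ R_eq = 4.102 Ω
V = I_total × R_eq = 11.70 × 4.102 = 47.99 V
P_R3 = V² / R3 = (47.99)² / 467 = 4.932 W

4.93 W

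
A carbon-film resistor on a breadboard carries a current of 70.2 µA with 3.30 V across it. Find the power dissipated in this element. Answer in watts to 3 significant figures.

Both the voltage across and the current through the element are known, so P = V I applies directly.
P = 3.30 V × 0.00007020 A = 0.0002317 W

0.000232 W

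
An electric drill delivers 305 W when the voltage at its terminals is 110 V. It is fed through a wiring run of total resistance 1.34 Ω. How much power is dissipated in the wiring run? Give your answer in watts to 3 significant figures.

10.3 W

The wiring run is a series resistance carrying the load current; its dissipation is I²R_line.
I = P / V = 305 / 110 = 2.773 A through the wiring run.
P_line = I² R_line = (2.773)² × 1.34 = 10.30 W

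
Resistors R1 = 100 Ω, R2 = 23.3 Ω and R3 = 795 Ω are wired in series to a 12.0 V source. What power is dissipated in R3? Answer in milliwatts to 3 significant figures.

Since the resistors are in series they all carry the loop current I = V/R_total; the power in any one is I²R.
R_total = 100 + 23.3 + 795 = 918.3 Ω
I = V / R_total = 12.0 / 918.3 = 0.01307 A
P_R3 = I² × R3 = (0.01307)² × 795 = 0.1358 W

136 mW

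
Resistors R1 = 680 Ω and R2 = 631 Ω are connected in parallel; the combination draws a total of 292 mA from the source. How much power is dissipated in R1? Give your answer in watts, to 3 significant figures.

Parallel branches share V, not I — compute V via R_eq, then use V²/R for the target branch.
1/R_eq = 1/680 + 1/631 ⇒ R_eq = 327.3 Ω
V = I_total × R_eq = 0.2920 × 327.3 = 95.57 V
P_R1 = V² / R1 = (95.57)² / 680 = 13.43 W

13.4 W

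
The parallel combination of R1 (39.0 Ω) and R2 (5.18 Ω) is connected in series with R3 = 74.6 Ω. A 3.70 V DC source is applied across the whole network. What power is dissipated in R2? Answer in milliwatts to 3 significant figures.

8.82 mW

First find R_p for the parallel pair, then treat R_p + R3 as a series loop.
R_p = (39.0×5.18)/(39.0+5.18) = 4.573 Ω
R_total = R_p + 74.6 = 4.573 + 74.6 = 79.17 Ω
I = V / R_total = 3.70 / 79.17 = 0.04673 A
Voltage across the parallel pair: V_p = I × R_p = 0.04673 × 4.573 = 0.2137 V
R2 has V_p across it, so P = V_p²/R2.
P_R2 = (0.2137)² / 5.18 = 0.008816 W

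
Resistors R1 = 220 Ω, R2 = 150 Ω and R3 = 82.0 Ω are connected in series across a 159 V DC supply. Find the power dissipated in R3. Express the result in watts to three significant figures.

Since the resistors are in series they all carry the loop current I = V/R_total; the power in any one is I²R.
R_total = 220 + 150 + 82.0 = 452.0 Ω
I = V / R_total = 159 / 452.0 = 0.3518 A
P_R3 = I² × R3 = (0.3518)² × 82.0 = 10.15 W

10.1 W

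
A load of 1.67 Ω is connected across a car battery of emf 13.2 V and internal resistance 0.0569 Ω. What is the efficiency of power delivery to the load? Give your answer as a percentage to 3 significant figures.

96.7 %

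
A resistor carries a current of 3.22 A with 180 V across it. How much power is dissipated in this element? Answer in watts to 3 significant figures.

580 W

With V and I both given, power follows immediately from P = V I.
P = 180 V × 3.220 A = 579.6 W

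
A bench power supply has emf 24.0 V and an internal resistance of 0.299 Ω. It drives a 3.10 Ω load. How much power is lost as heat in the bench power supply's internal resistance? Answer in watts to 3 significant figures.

The source's internal resistance is just another series element carrying I; its dissipation is I²r.
I = ε / (r + R) = 24.0 / (0.299 + 3.10) = 7.061 A
P_int = I² r = (7.061)² × 0.299 = 14.91 W

14.9 W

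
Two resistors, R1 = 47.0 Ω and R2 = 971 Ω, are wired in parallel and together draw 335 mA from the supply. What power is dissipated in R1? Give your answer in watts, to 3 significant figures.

The branches share the same voltage, but only the total current is given — find V from the equivalent resistance first.
1/R_eq = 1/47.0 + 1/971 ⇒ R_eq = 44.83 Ω
V = I_total × R_eq = 0.3350 × 44.83 = 15.02 V
P_R1 = V² / R1 = (15.02)² / 47.0 = 4.799 W

4.80 W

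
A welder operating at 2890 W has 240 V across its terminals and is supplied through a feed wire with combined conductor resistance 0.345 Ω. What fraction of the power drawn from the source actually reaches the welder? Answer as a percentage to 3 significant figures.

98.3 %

I = P / V = 2890 / 240 = 12.04 A through the feed wire.
P_line = I² R_line = (12.04)² × 0.345 = 50.03 W
P_source = P_load + P_line = 2890 + 50.03 = 2940 W
η = P_load / P_source = 2890 / 2940 = 0.9830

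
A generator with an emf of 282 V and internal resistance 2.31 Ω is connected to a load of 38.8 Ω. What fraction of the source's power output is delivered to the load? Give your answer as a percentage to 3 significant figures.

94.4 %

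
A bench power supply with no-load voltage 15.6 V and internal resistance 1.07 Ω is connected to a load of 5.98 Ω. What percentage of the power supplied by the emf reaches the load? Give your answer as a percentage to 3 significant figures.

84.8 %

The source delivers εI, of which I²R reaches the load and I²r is lost; since I is common, η = R/(R+r).
η = R / (R + r) = 5.98 / (5.98 + 1.07) = 0.8482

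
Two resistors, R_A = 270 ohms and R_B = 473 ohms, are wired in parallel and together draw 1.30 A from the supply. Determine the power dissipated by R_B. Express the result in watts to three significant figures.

Parallel branches share V, not I — compute V via R_eq, then use V²/R for the target branch.
1/R_eq = 1/270 + 1/473 ⇒ R_eq = 171.9 Ω
V = I_total × R_eq = 1.300 × 171.9 = 223.4 V
P_R_B = V² / R_B = (223.4)² / 473 = 105.6 W

106 W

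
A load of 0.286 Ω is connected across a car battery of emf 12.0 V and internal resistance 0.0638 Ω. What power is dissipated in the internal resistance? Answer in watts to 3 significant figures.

r is in series with the load, so it carries the full circuit current — the loss in it is I²r.
I = ε / (r + R) = 12.0 / (0.0638 + 0.286) = 34.31 A
P_int = I² r = (34.31)² × 0.0638 = 75.08 W

75.1 W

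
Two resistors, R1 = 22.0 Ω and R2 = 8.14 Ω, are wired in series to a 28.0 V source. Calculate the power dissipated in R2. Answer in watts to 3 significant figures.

7.03 W

Since the resistors are in series they all carry the loop current I = V/R_total; the power in any one is I²R.
R_total = 22.0 + 8.14 = 30.14 Ω
I = V / R_total = 28.0 / 30.14 = 0.9290 A
P_R2 = I² × R2 = (0.9290)² × 8.14 = 7.025 W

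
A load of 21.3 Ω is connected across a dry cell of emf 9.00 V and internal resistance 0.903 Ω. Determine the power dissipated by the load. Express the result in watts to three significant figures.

3.50 W

The internal resistance and the load are in series, so the same I flows through both; get I from ε/(r+R), then I²R for the load.
I = ε / (r + R) = 9.00 / (0.903 + 21.3) = 0.4054 A
P_load = I² R = (0.4054)² × 21.3 = 3.500 W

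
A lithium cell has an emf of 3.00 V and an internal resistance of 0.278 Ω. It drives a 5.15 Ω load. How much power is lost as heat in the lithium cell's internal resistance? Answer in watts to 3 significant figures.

The source's internal resistance is just another series element carrying I; its dissipation is I²r.
I = ε / (r + R) = 3.00 / (0.278 + 5.15) = 0.5527 A
P_int = I² r = (0.5527)² × 0.278 = 0.08492 W

0.0849 W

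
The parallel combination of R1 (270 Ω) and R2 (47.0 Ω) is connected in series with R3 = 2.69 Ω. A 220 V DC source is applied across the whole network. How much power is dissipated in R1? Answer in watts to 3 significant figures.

Combine R1 and R2 into their parallel equivalent first, reducing the network to two series resistors.
R_p = (270×47.0)/(270+47.0) = 40.03 Ω
R_total = R_p + 2.69 = 40.03 + 2.69 = 42.72 Ω
I = V / R_total = 220 / 42.72 = 5.150 A
Voltage across the parallel pair: V_p = I × R_p = 5.150 × 40.03 = 206.1 V
R1 sits across V_p; its power is V_p²/R.
P_R1 = (206.1)² / 270 = 157.4 W

157 W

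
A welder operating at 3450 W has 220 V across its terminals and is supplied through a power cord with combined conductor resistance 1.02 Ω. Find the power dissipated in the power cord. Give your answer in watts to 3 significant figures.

The power cord and load are in series, so the same current flows in both; the loss is I²R_line.
I = P / V = 3450 / 220 = 15.68 A through the power cord.
P_line = I² R_line = (15.68)² × 1.02 = 250.8 W

251 W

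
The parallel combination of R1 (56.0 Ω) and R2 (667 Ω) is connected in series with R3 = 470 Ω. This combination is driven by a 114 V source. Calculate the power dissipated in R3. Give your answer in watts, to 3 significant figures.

Reduce the parallel combination to a single R_p; the circuit then becomes R_p in series with the remaining resistor.
R_p = (56.0×667)/(56.0+667) = 51.66 Ω
R_total = R_p + 470 = 51.66 + 470 = 521.7 Ω
I = V / R_total = 114 / 521.7 = 0.2185 A
All the supply current flows through R3; use P = I²R3.
P_R3 = (0.2185)² × 470 = 22.45 W

22.4 W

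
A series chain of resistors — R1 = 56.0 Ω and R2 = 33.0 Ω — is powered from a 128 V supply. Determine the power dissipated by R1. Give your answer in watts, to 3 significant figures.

Since the resistors are in series they all carry the loop current I = V/R_total; the power in any one is I²R.
R_total = 56.0 + 33.0 = 89.00 Ω
I = V / R_total = 128 / 89.00 = 1.438 A
P_R1 = I² × R1 = (1.438)² × 56.0 = 115.8 W

116 W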